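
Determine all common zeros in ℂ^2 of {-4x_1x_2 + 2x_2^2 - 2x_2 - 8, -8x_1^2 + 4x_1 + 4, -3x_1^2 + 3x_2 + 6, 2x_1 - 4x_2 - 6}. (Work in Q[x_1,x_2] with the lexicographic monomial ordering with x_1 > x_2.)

Compute a lex Gröbner basis by Buchberger's algorithm.
f_1 = -4x_1x_2 + 2x_2^2 - 2x_2 - 8, LT = x_1x_2.
f_2 = -8x_1^2 + 4x_1 + 4, LT = x_1^2.
f_3 = -3x_1^2 + 3x_2 + 6, LT = x_1^2.
f_4 = 2x_1 - 4x_2 - 6, LT = x_1.

S(f_1,f_2): lcm = x_1^2x_2. S = -1/2x_1x_2^2 + x_1x_2 + 2x_1 + 1/2x_2.
  reduce S modulo (f_1, f_2, f_3, f_4):
  remainder -1/4x_2^3 + 3/4x_2^2 + 5x_2 + 4 ≠ 0; add h_5 = -1/4x_2^3 + 3/4x_2^2 + 5x_2 + 4 to the basis.

S(f_1,f_3): lcm = x_1^2x_2. S = -1/2x_1x_2^2 + 1/2x_1x_2 + 2x_1 + x_2^2 + 2x_2.
  reduce S modulo (f_1, f_2, f_3, f_4, h_5):
  remainder 3/4x_2^2 + 7/4x_2 + 1 ≠ 0; add h_6 = 3/4x_2^2 + 7/4x_2 + 1 to the basis.

S(f_2,f_4): lcm = x_1^2. S = 2x_1x_2 + 5/2x_1 - 1/2.
  reduce S modulo (f_1, f_2, f_3, f_4, h_5, h_6):
  remainder 5/3x_2 + 5/3 ≠ 0; add h_7 = 5/3x_2 + 5/3 to the basis.

The other S-polynomials (S(f_1,f_4), S(f_2,f_3), S(f_3,f_4), S(f_1,h_5), S(f_2,h_5), S(f_3,h_5), S(f_4,h_5), S(f_1,h_6), S(f_2,h_6), S(f_3,h_6), S(f_4,h_6), S(h_5,h_6), S(f_1,h_7), S(f_2,h_7), S(f_3,h_7), S(f_4,h_7), S(h_5,h_7), S(h_6,h_7)) all reduce to 0 modulo the current basis, so we have a Gröbner basis.
Inter-reduce: drop elements whose leading term is divisible by another's, tail-reduce, and make monic.
Reduced Gröbner basis: {x_1 - 1, x_2 + 1}.

Since the basis is lex-ordered, x_2 + 1 is univariate in x_2. Its roots are {-1}. Back-substituting each root into the other basis elements fixes the other coordinates.
  x_2 = -1: the earlier basis element becomes x_1 - 1 = 0, giving x_1 = 1 — point (1, -1).
A lex Gröbner basis triangularizes the system, enabling back-substitution.

{(1, -1)}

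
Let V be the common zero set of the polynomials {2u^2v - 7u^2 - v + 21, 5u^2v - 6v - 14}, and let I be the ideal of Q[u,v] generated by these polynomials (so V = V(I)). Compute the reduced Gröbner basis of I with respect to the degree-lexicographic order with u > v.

The reduced Gröbner basis is the canonical form of the ideal for this ordering.

f_1 = 2u^2v - 7u^2 - v + 21, LT = u^2v.
f_2 = 5u^2v - 6v - 14, LT = u^2v.

S(f_1,f_2): lcm = u^2v. S = -7/2u^2 + 7/10v + 133/10.
  leading term u^2: no divisor's leading term divides it; move -7/2u^2 to the remainder.
  leading term v: no divisor's leading term divides it; move 7/10v to the remainder.
  leading term 1: no divisor's leading term divides it; move 133/10 to the remainder.
  remainder -7/2u^2 + 7/10v + 133/10 ≠ 0; add g_3 = -7/2u^2 + 7/10v + 133/10 to the basis.

S(f_1,g_3): lcm = u^2v. S = -7/2u^2 + 1/5v^2 + 33/10v + 21/2.
  leading term u^2: subtract (1)·g_3 from -7/2u^2 + 1/5v^2 + 33/10v + 21/2 → 1/5v^2 + 13/5v - 14/5
  leading term v^2: no divisor's leading term divides it; move 1/5v^2 to the remainder.
  leading term v: no divisor's leading term divides it; move 13/5v to the remainder.
  leading term 1: no divisor's leading term divides it; move -14/5 to the remainder.
  remainder 1/5v^2 + 13/5v - 14/5 ≠ 0; add g_4 = 1/5v^2 + 13/5v - 14/5 to the basis.

The other S-polynomials (S(f_2,g_3), S(f_1,g_4), S(f_2,g_4), S(g_3,g_4)) all reduce to 0 modulo the current basis, so we have a Gröbner basis.
Inter-reduce: drop elements whose leading term is divisible by another's, tail-reduce, and make monic.

G = {u^2 - 1/5v - 19/5, v^2 + 13v - 14}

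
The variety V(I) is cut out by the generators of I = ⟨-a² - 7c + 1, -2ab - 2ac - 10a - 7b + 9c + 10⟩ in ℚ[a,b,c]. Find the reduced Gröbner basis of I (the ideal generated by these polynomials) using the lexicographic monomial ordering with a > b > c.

G = {a² + 7c - 1, ab + 35/16a - ⅞bc + 67/32b - ⅞c² - 217/32c - 35/16, ac + 45/16a + ⅞bc + 45/32b + ⅞c² + 73/32c - 45/16, b²c + 45/28b² + 2bc² + 73/14bc - 45/7b + c³ + 51/4c² + 30c}

Buchberger's algorithm terminates because the ascending chain of leading-term ideals stabilizes.

f_1 = -a² - 7c + 1, LT = a².
f_2 = -2ab - 2ac - 10a - 7b + 9c + 10, LT = ab.

S(f_1,f_2): lcm = a²b. S = -a²c - 5a² - 7/2ab + 9/2ac + 5a + 7bc - b.
  reduce S modulo (f_1, f_2):
  remainder 8ac + 45/2a + 7bc + 45/4b + 7c² + 73/4c - 45/2 ≠ 0; add g_3 = 8ac + 45/2a + 7bc + 45/4b + 7c² + 73/4c - 45/2 to the basis.

S(f_2,g_3): lcm = abc. S = -45/16ab + ac² + 5ac - ⅞b²c - 45/32b² - ⅞bc² + 39/32bc + 45/16b - 9/2c² - 5c.
  reduce S modulo (f_1, f_2, g_3):
  remainder -⅞b²c - 45/32b² - 7/4bc² - 73/16bc + 45/8b - ⅞c³ - 357/32c² - 105/4c ≠ 0; add g_4 = -⅞b²c - 45/32b² - 7/4bc² - 73/16bc + 45/8b - ⅞c³ - 357/32c² - 105/4c to the basis.

The other S-polynomials (S(f_1,g_3), S(f_1,g_4), S(f_2,g_4), S(g_3,g_4)) all reduce to 0 modulo the current basis, so we have a Gröbner basis.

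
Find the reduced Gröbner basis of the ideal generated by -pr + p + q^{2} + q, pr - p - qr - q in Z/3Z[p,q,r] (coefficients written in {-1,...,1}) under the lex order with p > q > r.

G = {pr - p - qr - q, q^{2} - qr}

This is the nonlinear analogue of row-reducing a linear system.

f_1 = -pr + p + q^{2} + q, LT = pr.
f_2 = pr - p - qr - q, LT = pr.

S(f_1,f_2): lcm = pr. S = -q^{2} + qr.
  reduce S modulo (f_1, f_2):
  remainder -q^{2} + qr ≠ 0; add g_3 = -q^{2} + qr to the basis.

The other S-polynomials (S(f_1,g_3), S(f_2,g_3)) all reduce to 0 modulo the current basis, so we have a Gröbner basis.
Inter-reduce: drop elements whose leading term is divisible by another's, tail-reduce, and make monic.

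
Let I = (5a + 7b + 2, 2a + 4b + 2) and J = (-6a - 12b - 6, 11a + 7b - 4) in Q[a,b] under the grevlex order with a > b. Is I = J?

Since reduced Gröbner bases are canonical representatives of ideals under a given ordering, it suffices to compute and compare them.
Buchberger on the first generating set:
f_1 = 5a + 7b + 2, LT = a.
f_2 = 2a + 4b + 2, LT = a.

S(f_1,f_2): lcm = a. S = -3/5b - 3/5.
  reduce S modulo (f_1, f_2):
  remainder -3/5b - 3/5 ≠ 0; add g_3 = -3/5b - 3/5 to the basis.

The other S-polynomials (S(f_1,g_3), S(f_2,g_3)) all reduce to 0 modulo the current basis, so we have a Gröbner basis.
Inter-reduce: drop elements whose leading term is divisible by another's, tail-reduce, and make monic.
Reduced Gröbner basis: {a - 1, b + 1}.

Buchberger on the second generating set:
h_1 = -6a - 12b - 6, LT = a.
h_2 = 11a + 7b - 4, LT = a.

S(h_1,h_2): lcm = a. S = 15/11b + 15/11.
  reduce S modulo (h_1, h_2):
  remainder 15/11b + 15/11 ≠ 0; add k_3 = 15/11b + 15/11 to the basis.

The other S-polynomials (S(h_1,k_3), S(h_2,k_3)) all reduce to 0 modulo the current basis, so we have a Gröbner basis.
Inter-reduce: drop elements whose leading term is divisible by another's, tail-reduce, and make monic.
Reduced Gröbner basis: {a - 1, b + 1}.

The two bases agree; hence the ideals are identical.

Yes, the ideals are equal.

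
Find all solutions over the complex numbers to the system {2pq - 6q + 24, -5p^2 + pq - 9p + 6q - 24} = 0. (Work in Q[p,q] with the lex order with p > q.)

Compute a lex Gröbner basis by Buchberger's algorithm.
f_1 = 2pq - 6q + 24, LT = pq.
f_2 = -5p^2 + pq - 9p + 6q - 24, LT = p^2.

S(f_1,f_2): lcm = p^2q. S = 1/5pq^2 - 24/5pq + 12p + 6/5q^2 - 24/5q.
  leading term pq^2: subtract (1/10q)·f_1 from 1/5pq^2 - 24/5pq + 12p + 6/5q^2 - 24/5q → -24/5pq + 12p + 9/5q^2 - 36/5q
  leading term pq: subtract (-12/5)·f_1 from -24/5pq + 12p + 9/5q^2 - 36/5q → 12p + 9/5q^2 - 108/5q + 288/5
  leading term p: no divisor's leading term divides it; move 12p to the remainder.
  leading term q^2: no divisor's leading term divides it; move 9/5q^2 to the remainder.
  leading term q: no divisor's leading term divides it; move -108/5q to the remainder.
  leading term 1: no divisor's leading term divides it; move 288/5 to the remainder.
  remainder 12p + 9/5q^2 - 108/5q + 288/5 ≠ 0; add h_3 = 12p + 9/5q^2 - 108/5q + 288/5 to the basis.

S(f_1,h_3): lcm = pq. S = -3/20q^3 + 9/5q^2 - 39/5q + 12.
  leading term q^3: no divisor's leading term divides it; move -3/20q^3 to the remainder.
  leading term q^2: no divisor's leading term divides it; move 9/5q^2 to the remainder.
  leading term q: no divisor's leading term divides it; move -39/5q to the remainder.
  leading term 1: no divisor's leading term divides it; move 12 to the remainder.
  remainder -3/20q^3 + 9/5q^2 - 39/5q + 12 ≠ 0; add h_4 = -3/20q^3 + 9/5q^2 - 39/5q + 12 to the basis.

S(f_2,h_3): lcm = p^2. S = -3/20pq^2 + 8/5pq - 3p - 6/5q + 24/5.
  leading term pq^2: subtract (-3/40q)·f_1 from -3/20pq^2 + 8/5pq - 3p - 6/5q + 24/5 → 8/5pq - 3p - 9/20q^2 + 3/5q + 24/5
  leading term pq: subtract (4/5)·f_1 from 8/5pq - 3p - 9/20q^2 + 3/5q + 24/5 → -3p - 9/20q^2 + 27/5q - 72/5
  leading term p: subtract (-1/4)·h_3 from -3p - 9/20q^2 + 27/5q - 72/5 → 0
  remainder 0.

S(f_1,h_4): lcm = pq^3. S = 12pq^2 - 52pq + 80p - 3q^3 + 12q^2.
  leading term pq^2: subtract (6q)·f_1 from 12pq^2 - 52pq + 80p - 3q^3 + 12q^2 → -52pq + 80p - 3q^3 + 48q^2 - 144q
  leading term pq: subtract (-26)·f_1 from -52pq + 80p - 3q^3 + 48q^2 - 144q → 80p - 3q^3 + 48q^2 - 300q + 624
  leading term p: subtract (20/3)·h_3 from 80p - 3q^3 + 48q^2 - 300q + 624 → -3q^3 + 36q^2 - 156q + 240
  leading term q^3: subtract (20)·h_4 from -3q^3 + 36q^2 - 156q + 240 → 0
  remainder 0.

S(f_2,h_4): leading monomials are coprime, so the S-polynomial reduces to 0 (Buchberger's first criterion).
S(h_3,h_4): leading monomials are coprime, so the S-polynomial reduces to 0 (Buchberger's first criterion).
Every S-polynomial of the final basis reduces to 0, so we have a Gröbner basis.
Inter-reduce: drop elements whose leading term is divisible by another's, tail-reduce, and make monic.
Reduced Gröbner basis: {p + 3/20q^2 - 9/5q + 24/5, q^3 - 12q^2 + 52q - 80}.

Since the basis is lex-ordered, q^3 - 12q^2 + 52q - 80 is univariate in q. Its roots are {4, 4 - 2*I, 4 + 2*I}. Back-substituting each root into the other basis elements fixes the other coordinates.
  q = 4: the earlier basis element becomes p = 0, giving p = 0 — point (0, 4).
  q = 4 - 2*I: the earlier basis element becomes p - 3/5 + 6*I/5 = 0, giving p = 3/5 - 6*I/5 — point (3/5 - 6*I/5, 4 - 2*I).
  q = 4 + 2*I: the earlier basis element becomes p - 3/5 - 6*I/5 = 0, giving p = 3/5 + 6*I/5 — point (3/5 + 6*I/5, 4 + 2*I).

{(0, 4), (3/5 - 6*I/5, 4 - 2*I), (3/5 + 6*I/5, 4 + 2*I)}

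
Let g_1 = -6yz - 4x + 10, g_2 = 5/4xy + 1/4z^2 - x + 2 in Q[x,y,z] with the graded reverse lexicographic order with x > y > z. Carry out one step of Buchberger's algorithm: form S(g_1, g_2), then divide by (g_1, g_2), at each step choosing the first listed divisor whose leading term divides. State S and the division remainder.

lcm(LM(g_1), LM(g_2)) = xyz.
S = (lcm/LT(g_1))·g_1 − (lcm/LT(g_2))·g_2 = -1/5z^3 + 2/3x^2 + 4/5xz - 5/3x - 8/5z.
Reduce S modulo (g_1, g_2) in that order:
  leading term z^3: no divisor's leading term divides it; move -1/5z^3 to the remainder.
  leading term x^2: no divisor's leading term divides it; move 2/3x^2 to the remainder.
  leading term xz: no divisor's leading term divides it; move 4/5xz to the remainder.
  leading term x: no divisor's leading term divides it; move -5/3x to the remainder.
  leading term z: no divisor's leading term divides it; move -8/5z to the remainder.
The remainder -1/5z^3 + 2/3x^2 + 4/5xz - 5/3x - 8/5z is nonzero, so it would be added as the next basis element.

S(g_1, g_2) = -1/5z^3 + 2/3x^2 + 4/5xz - 5/3x - 8/5z; remainder on division = -1/5z^3 + 2/3x^2 + 4/5xz - 5/3x - 8/5z.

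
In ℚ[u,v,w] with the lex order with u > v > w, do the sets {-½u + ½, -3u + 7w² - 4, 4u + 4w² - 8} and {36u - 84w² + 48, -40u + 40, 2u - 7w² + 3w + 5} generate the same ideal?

Since reduced Gröbner bases are canonical representatives of ideals under a given ordering, it suffices to compute and compare them.
Buchberger on the first generating set:
f_1 = -½u + ½, LT = u.
f_2 = -3u + 7w² - 4, LT = u.
f_3 = 4u + 4w² - 8, LT = u.

S(f_1,f_2): lcm = u. S = 7/3w² - 7/3.
  leading term w²: no divisor's leading term divides it; move 7/3w² to the remainder.
  leading term 1: no divisor's leading term divides it; move -7/3 to the remainder.
  remainder 7/3w² - 7/3 ≠ 0; add g_4 = 7/3w² - 7/3 to the basis.

The other S-polynomials (S(f_1,f_3), S(f_2,f_3), S(f_1,g_4), S(f_2,g_4), S(f_3,g_4)) all reduce to 0 modulo the current basis, so we have a Gröbner basis.
Inter-reduce: drop elements whose leading term is divisible by another's, tail-reduce, and make monic.
Reduced Gröbner basis: {u - 1, w² - 1}.

Buchberger on the second generating set:
h_1 = 36u - 84w² + 48, LT = u.
h_2 = -40u + 40, LT = u.
h_3 = 2u - 7w² + 3w + 5, LT = u.

S(h_1,h_2): lcm = u. S = -7/3w² + 7/3.
  leading term w²: no divisor's leading term divides it; move -7/3w² to the remainder.
  leading term 1: no divisor's leading term divides it; move 7/3 to the remainder.
  remainder -7/3w² + 7/3 ≠ 0; add k_4 = -7/3w² + 7/3 to the basis.

S(h_1,h_3): lcm = u. S = 7/6w² - 3/2w - 7/6.
  leading term w²: subtract (-½)·k_4 from 7/6w² - 3/2w - 7/6 → -3/2w
  leading term w: no divisor's leading term divides it; move -3/2w to the remainder.
  remainder -3/2w ≠ 0; add k_5 = -3/2w to the basis.

S(k_4,k_5): lcm = w². S = -1.
  leading term 1: no divisor's leading term divides it; move -1 to the remainder.
  remainder -1 ≠ 0; add k_6 = -1 to the basis.

The other S-polynomials (S(h_2,h_3), S(h_1,k_4), S(h_2,k_4), S(h_3,k_4), S(h_1,k_5), S(h_2,k_5), S(h_3,k_5), S(h_1,k_6), S(h_2,k_6), S(h_3,k_6), S(k_4,k_6), S(k_5,k_6)) all reduce to 0 modulo the current basis, so we have a Gröbner basis.
Inter-reduce: drop elements whose leading term is divisible by another's, tail-reduce, and make monic.
Reduced Gröbner basis: {1}.

Since the reduced bases disagree, the two ideals are not the same.

No, the ideals differ.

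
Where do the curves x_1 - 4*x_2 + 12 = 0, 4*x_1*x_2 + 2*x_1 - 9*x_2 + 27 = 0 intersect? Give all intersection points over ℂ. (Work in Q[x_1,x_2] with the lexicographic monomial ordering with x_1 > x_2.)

{(-47/4, 1/16), (0, 3)}

Compute a lex Gröbner basis by Buchberger's algorithm.
f_1 = x_1 - 4*x_2 + 12, LT = x_1.
f_2 = 4*x_1*x_2 + 2*x_1 - 9*x_2 + 27, LT = x_1*x_2.

S(f_1,f_2): lcm = x_1*x_2. S = -1/2*x_1 - 4*x_2**2 + 57/4*x_2 - 27/4.
  reduce S modulo (f_1, f_2):
  remainder -4*x_2**2 + 49/4*x_2 - 3/4 ≠ 0; add h_3 = -4*x_2**2 + 49/4*x_2 - 3/4 to the basis.

The other S-polynomials (S(f_1,h_3), S(f_2,h_3)) all reduce to 0 modulo the current basis, so we have a Gröbner basis.
Inter-reduce: drop elements whose leading term is divisible by another's, tail-reduce, and make monic.
Reduced Gröbner basis: {x_1 - 4*x_2 + 12, x_2**2 - 49/16*x_2 + 3/16}.

Elimination: the polynomial x_2**2 - 49/16*x_2 + 3/16 lies in the elimination ideal for x_2, so x_2 ∈ {1/16, 3}. For each such x_2, the remaining basis elements (now univariate) give the rest of the solution.
  x_2 = 1/16: the earlier basis element becomes x_1 + 47/4 = 0, giving x_1 = -47/4 — point (-47/4, 1/16).
  x_2 = 3: the earlier basis element becomes x_1 = 0, giving x_1 = 0 — point (0, 3).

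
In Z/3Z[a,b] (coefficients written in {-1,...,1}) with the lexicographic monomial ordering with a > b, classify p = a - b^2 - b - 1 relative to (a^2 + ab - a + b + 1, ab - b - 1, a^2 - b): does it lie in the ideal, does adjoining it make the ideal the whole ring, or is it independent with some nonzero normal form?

First compute the reduced Gröbner basis of I by Buchberger's algorithm.
f_1 = a^2 + ab - a + b + 1, LT = a^2.
f_2 = ab - b - 1, LT = ab.
f_3 = a^2 - b, LT = a^2.

S(f_1,f_2): lcm = a^2b. S = ab^2 + a + b^2 + b.
  reduce S modulo (f_1, f_2, f_3):
  remainder a - b^2 - b ≠ 0; add h_4 = a - b^2 - b to the basis.

S(f_1,f_3): lcm = a^2. S = ab - a - b + 1.
  reduce S modulo (f_1, f_2, f_3, h_4):
  remainder -b^2 - b - 1 ≠ 0; add h_5 = -b^2 - b - 1 to the basis.

S(f_2,f_3): lcm = a^2b. S = -ab - a + b^2.
  reduce S modulo (f_1, f_2, f_3, h_4, h_5):
  remainder b - 1 ≠ 0; add h_6 = b - 1 to the basis.

The other S-polynomials (S(f_1,h_4), S(f_2,h_4), S(f_3,h_4), S(f_1,h_5), S(f_2,h_5), S(f_3,h_5), S(h_4,h_5), S(f_1,h_6), S(f_2,h_6), S(f_3,h_6), S(h_4,h_6), S(h_5,h_6)) all reduce to 0 modulo the current basis, so we have a Gröbner basis.
Inter-reduce: drop elements whose leading term is divisible by another's, tail-reduce, and make monic.
Reduced Gröbner basis: {a + 1, b - 1}.
Label its elements g_1 = a + 1, g_2 = b - 1.

Reduce p = a - b^2 - b - 1 modulo G:
  leading term a: subtract (1)·g_1 from a - b^2 - b - 1 → -b^2 - b + 1
  leading term b^2: subtract (-b)·g_2 from -b^2 - b + 1 → b + 1
  leading term b: subtract (1)·g_2 from b + 1 → -1
  leading term 1: no divisor's leading term divides it; move -1 to the remainder.
  normal form = -1.
The normal form is nonzero, so p ∉ I. Since p minus its normal form lies in I, I + (p) = I + (r) where r = -1; decide whether this ideal is the whole ring.
Here r = -1 is a nonzero constant, hence a unit: 1 ∈ I + (p), the Gröbner basis of I + (p) is {1}, and the enlarged system has no common solution — adjoining p is inconsistent.

The remainder on division by a Gröbner basis is unique — it is the normal form.

Adjoining a - b^2 - b - 1 makes the ideal the whole ring: the system is inconsistent.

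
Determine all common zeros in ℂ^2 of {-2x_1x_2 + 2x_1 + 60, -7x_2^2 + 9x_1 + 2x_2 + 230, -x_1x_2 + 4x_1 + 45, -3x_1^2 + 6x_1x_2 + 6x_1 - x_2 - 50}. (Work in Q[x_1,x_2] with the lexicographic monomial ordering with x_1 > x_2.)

{(-5, -5)}

Compute a lex Gröbner basis by Buchberger's algorithm.
f_1 = -2x_1x_2 + 2x_1 + 60, LT = x_1x_2.
f_2 = 9x_1 - 7x_2^2 + 2x_2 + 230, LT = x_1.
f_3 = -x_1x_2 + 4x_1 + 45, LT = x_1x_2.
f_4 = -3x_1^2 + 6x_1x_2 + 6x_1 - x_2 - 50, LT = x_1^2.

S(f_1,f_2): lcm = x_1x_2. S = -x_1 + 7/9x_2^3 - 2/9x_2^2 - 230/9x_2 - 30.
  leading term x_1: subtract (-1/9)·f_2 from -x_1 + 7/9x_2^3 - 2/9x_2^2 - 230/9x_2 - 30 → 7/9x_2^3 - x_2^2 - 76/3x_2 - 40/9
  leading term x_2^3: no divisor's leading term divides it; move 7/9x_2^3 to the remainder.
  leading term x_2^2: no divisor's leading term divides it; move -x_2^2 to the remainder.
  leading term x_2: no divisor's leading term divides it; move -76/3x_2 to the remainder.
  leading term 1: no divisor's leading term divides it; move -40/9 to the remainder.
  remainder 7/9x_2^3 - x_2^2 - 76/3x_2 - 40/9 ≠ 0; add h_5 = 7/9x_2^3 - x_2^2 - 76/3x_2 - 40/9 to the basis.

S(f_1,f_3): lcm = x_1x_2. S = 3x_1 + 15.
  leading term x_1: subtract (1/3)·f_2 from 3x_1 + 15 → 7/3x_2^2 - 2/3x_2 - 185/3
  leading term x_2^2: no divisor's leading term divides it; move 7/3x_2^2 to the remainder.
  leading term x_2: no divisor's leading term divides it; move -2/3x_2 to the remainder.
  leading term 1: no divisor's leading term divides it; move -185/3 to the remainder.
  remainder 7/3x_2^2 - 2/3x_2 - 185/3 ≠ 0; add h_6 = 7/3x_2^2 - 2/3x_2 - 185/3 to the basis.

S(f_1,f_4): lcm = x_1^2x_2. S = -x_1^2 + 2x_1x_2^2 + 2x_1x_2 - 30x_1 - 1/3x_2^2 - 50/3x_2.
  leading term x_1^2: subtract (-1/9x_1)·f_2 from -x_1^2 + 2x_1x_2^2 + 2x_1x_2 - 30x_1 - 1/3x_2^2 - 50/3x_2 → 11/9x_1x_2^2 + 20/9x_1x_2 - 40/9x_1 - 1/3x_2^2 - 50/3x_2
  leading term x_1x_2^2: subtract (-11/18x_2)·f_1 from 11/9x_1x_2^2 + 20/9x_1x_2 - 40/9x_1 - 1/3x_2^2 - 50/3x_2 → 31/9x_1x_2 - 40/9x_1 - 1/3x_2^2 + 20x_2
  leading term x_1x_2: subtract (-31/18)·f_1 from 31/9x_1x_2 - 40/9x_1 - 1/3x_2^2 + 20x_2 → -x_1 - 1/3x_2^2 + 20x_2 + 310/3
  leading term x_1: subtract (-1/9)·f_2 from -x_1 - 1/3x_2^2 + 20x_2 + 310/3 → -10/9x_2^2 + 182/9x_2 + 1160/9
  leading term x_2^2: subtract (-10/21)·h_6 from -10/9x_2^2 + 182/9x_2 + 1160/9 → 418/21x_2 + 2090/21
  leading term x_2: no divisor's leading term divides it; move 418/21x_2 to the remainder.
  leading term 1: no divisor's leading term divides it; move 2090/21 to the remainder.
  remainder 418/21x_2 + 2090/21 ≠ 0; add h_7 = 418/21x_2 + 2090/21 to the basis.

The other S-polynomials (S(f_2,f_3), S(f_2,f_4), S(f_3,f_4), S(f_1,h_5), S(f_2,h_5), S(f_3,h_5), S(f_4,h_5), S(f_1,h_6), S(f_2,h_6), S(f_3,h_6), S(f_4,h_6), S(h_5,h_6), S(f_1,h_7), S(f_2,h_7), S(f_3,h_7), S(f_4,h_7), S(h_5,h_7), S(h_6,h_7)) all reduce to 0 modulo the current basis, so we have a Gröbner basis.
Inter-reduce: drop elements whose leading term is divisible by another's, tail-reduce, and make monic.
Reduced Gröbner basis: {x_1 + 5, x_2 + 5}.

A lex Gröbner basis eliminates variables successively. Here x_2 + 5 depends only on x_2, with roots {-5}; lifting each root through the earlier basis elements recovers the full solutions.
  x_2 = -5: the earlier basis element becomes x_1 + 5 = 0, giving x_1 = -5 — point (-5, -5).
Each listed point satisfies every original equation (direct substitution).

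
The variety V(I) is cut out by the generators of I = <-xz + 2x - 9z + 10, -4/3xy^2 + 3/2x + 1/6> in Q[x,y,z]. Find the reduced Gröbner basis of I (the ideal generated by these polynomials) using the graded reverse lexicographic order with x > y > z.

G = {xy^2 - 9/8x - 1/8, y^2z - 10/9y^2 - 10/9z + 11/9, xz - 2x + 9z - 10}

f_1 = -xz + 2x - 9z + 10, LT = xz.
f_2 = -4/3xy^2 + 3/2x + 1/6, LT = xy^2.

S(f_1,f_2): lcm = xy^2z. S = -2xy^2 + 9y^2z - 10y^2 + 9/8xz + 1/8z.
  leading term xy^2: subtract (3/2)·f_2 from -2xy^2 + 9y^2z - 10y^2 + 9/8xz + 1/8z → 9y^2z - 10y^2 + 9/8xz - 9/4x + 1/8z - 1/4
  leading term y^2z: no divisor's leading term divides it; move 9y^2z to the remainder.
  leading term y^2: no divisor's leading term divides it; move -10y^2 to the remainder.
  leading term xz: subtract (-9/8)·f_1 from 9/8xz - 9/4x + 1/8z - 1/4 → -10z + 11
  leading term z: no divisor's leading term divides it; move -10z to the remainder.
  leading term 1: no divisor's leading term divides it; move 11 to the remainder.
  remainder 9y^2z - 10y^2 - 10z + 11 ≠ 0; add g_3 = 9y^2z - 10y^2 - 10z + 11 to the basis.

The other S-polynomials (S(f_1,g_3), S(f_2,g_3)) all reduce to 0 modulo the current basis, so we have a Gröbner basis.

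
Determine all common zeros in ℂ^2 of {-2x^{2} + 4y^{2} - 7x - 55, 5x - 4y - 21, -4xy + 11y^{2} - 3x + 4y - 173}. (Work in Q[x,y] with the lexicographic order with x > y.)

{(1, -4)}

Compute a lex Gröbner basis by Buchberger's algorithm.
f_1 = -2x^{2} - 7x + 4y^{2} - 55, LT = x^{2}.
f_2 = 5x - 4y - 21, LT = x.
f_3 = -4xy - 3x + 11y^{2} + 4y - 173, LT = xy.

S(f_1,f_2): lcm = x^{2}. S = \tfrac{4}{5}xy + \tfrac{77}{10}x - 2y^{2} + \tfrac{55}{2}.
  reduce S modulo (f_1, f_2, f_3):
  remainder -\tfrac{34}{25}y^{2} + \tfrac{238}{25}y + \tfrac{1496}{25} ≠ 0; add h_4 = -\tfrac{34}{25}y^{2} + \tfrac{238}{25}y + \tfrac{1496}{25} to the basis.

S(f_1,f_3): lcm = x^{2}y. S = -\tfrac{3}{4}x^{2} + \tfrac{11}{4}xy^{2} + \tfrac{9}{2}xy - \tfrac{173}{4}x - 2y^{3} + \tfrac{55}{2}y.
  reduce S modulo (f_1, f_2, f_3, h_4):
  remainder \tfrac{2561}{20}y + \tfrac{2561}{5} ≠ 0; add h_5 = \tfrac{2561}{20}y + \tfrac{2561}{5} to the basis.

The other S-polynomials (S(f_2,f_3), S(f_1,h_4), S(f_2,h_4), S(f_3,h_4), S(f_1,h_5), S(f_2,h_5), S(f_3,h_5), S(h_4,h_5)) all reduce to 0 modulo the current basis, so we have a Gröbner basis.
Inter-reduce: drop elements whose leading term is divisible by another's, tail-reduce, and make monic.
Reduced Gröbner basis: {x - 1, y + 4}.

Elimination: the polynomial y + 4 lies in the elimination ideal for y, so y ∈ {-4}. For each such y, the remaining basis elements (now univariate) give the rest of the solution.
  y = -4: the earlier basis element becomes x - 1 = 0, giving x = 1 — point (1, -4).
This is the nonlinear analogue of row-reducing a linear system.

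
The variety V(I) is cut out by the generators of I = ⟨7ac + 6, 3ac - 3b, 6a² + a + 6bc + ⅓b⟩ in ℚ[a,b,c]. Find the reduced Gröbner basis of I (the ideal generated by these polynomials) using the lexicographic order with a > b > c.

f_1 = 7ac + 6, LT = ac.
f_2 = 3ac - 3b, LT = ac.
f_3 = 6a² + a + 6bc + ⅓b, LT = a².

S(f_1,f_2): lcm = ac. S = b + 6/7.
  leading term b: no divisor's leading term divides it; move b to the remainder.
  leading term 1: no divisor's leading term divides it; move 6/7 to the remainder.
  remainder b + 6/7 ≠ 0; add g_4 = b + 6/7 to the basis.

S(f_1,f_3): lcm = a²c. S = -⅙ac + 6/7a - bc² - 1/18bc.
  leading term ac: subtract (-1/42)·f_1 from -⅙ac + 6/7a - bc² - 1/18bc → 6/7a - bc² - 1/18bc + 1/7
  leading term a: no divisor's leading term divides it; move 6/7a to the remainder.
  leading term bc²: subtract (-c²)·g_4 from -bc² - 1/18bc + 1/7 → -1/18bc + 6/7c² + 1/7
  leading term bc: subtract (-1/18c)·g_4 from -1/18bc + 6/7c² + 1/7 → 6/7c² + 1/21c + 1/7
  leading term c²: no divisor's leading term divides it; move 6/7c² to the remainder.
  leading term c: no divisor's leading term divides it; move 1/21c to the remainder.
  leading term 1: no divisor's leading term divides it; move 1/7 to the remainder.
  remainder 6/7a + 6/7c² + 1/21c + 1/7 ≠ 0; add g_5 = 6/7a + 6/7c² + 1/21c + 1/7 to the basis.

S(f_1,g_5): lcm = ac. S = -c³ - 1/18c² - ⅙c + 6/7.
  leading term c³: no divisor's leading term divides it; move -c³ to the remainder.
  leading term c²: no divisor's leading term divides it; move -1/18c² to the remainder.
  leading term c: no divisor's leading term divides it; move -⅙c to the remainder.
  leading term 1: no divisor's leading term divides it; move 6/7 to the remainder.
  remainder -c³ - 1/18c² - ⅙c + 6/7 ≠ 0; add g_6 = -c³ - 1/18c² - ⅙c + 6/7 to the basis.

The other S-polynomials (S(f_2,f_3), S(f_1,g_4), S(f_2,g_4), S(f_3,g_4), S(f_2,g_5), S(f_3,g_5), S(g_4,g_5), S(f_1,g_6), S(f_2,g_6), S(f_3,g_6), S(g_4,g_6), S(g_5,g_6)) all reduce to 0 modulo the current basis, so we have a Gröbner basis.
Inter-reduce: drop elements whose leading term is divisible by another's, tail-reduce, and make monic.

G = {a + c² + 1/18c + ⅙, b + 6/7, c³ + 1/18c² + ⅙c - 6/7}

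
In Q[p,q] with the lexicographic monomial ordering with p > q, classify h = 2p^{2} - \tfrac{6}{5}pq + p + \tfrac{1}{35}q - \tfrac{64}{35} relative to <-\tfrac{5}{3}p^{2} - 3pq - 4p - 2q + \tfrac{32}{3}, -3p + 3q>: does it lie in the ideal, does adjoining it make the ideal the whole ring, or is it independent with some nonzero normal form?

First compute the reduced Gröbner basis of I by Buchberger's algorithm.
f_1 = -\tfrac{5}{3}p^{2} - 3pq - 4p - 2q + \tfrac{32}{3}, LT = p^{2}.
f_2 = -3p + 3q, LT = p.

S(f_1,f_2): lcm = p^{2}. S = \tfrac{14}{5}pq + \tfrac{12}{5}p + \tfrac{6}{5}q - \tfrac{32}{5}.
  leading term pq: subtract (-\tfrac{14}{15}q)·f_2 from \tfrac{14}{5}pq + \tfrac{12}{5}p + \tfrac{6}{5}q - \tfrac{32}{5} → \tfrac{12}{5}p + \tfrac{14}{5}q^{2} + \tfrac{6}{5}q - \tfrac{32}{5}
  leading term p: subtract (-\tfrac{4}{5})·f_2 from \tfrac{12}{5}p + \tfrac{14}{5}q^{2} + \tfrac{6}{5}q - \tfrac{32}{5} → \tfrac{14}{5}q^{2} + \tfrac{18}{5}q - \tfrac{32}{5}
  leading term q^{2}: no divisor's leading term divides it; move \tfrac{14}{5}q^{2} to the remainder.
  leading term q: no divisor's leading term divides it; move \tfrac{18}{5}q to the remainder.
  leading term 1: no divisor's leading term divides it; move -\tfrac{32}{5} to the remainder.
  remainder \tfrac{14}{5}q^{2} + \tfrac{18}{5}q - \tfrac{32}{5} ≠ 0; add k_3 = \tfrac{14}{5}q^{2} + \tfrac{18}{5}q - \tfrac{32}{5} to the basis.

The other S-polynomials (S(f_1,k_3), S(f_2,k_3)) all reduce to 0 modulo the current basis, so we have a Gröbner basis.
Inter-reduce: drop elements whose leading term is divisible by another's, tail-reduce, and make monic.
Reduced Gröbner basis: {p - q, q^{2} + \tfrac{9}{7}q - \tfrac{16}{7}}.
Label its elements g_1 = p - q, g_2 = q^{2} + \tfrac{9}{7}q - \tfrac{16}{7}.

Reduce h = 2p^{2} - \tfrac{6}{5}pq + p + \tfrac{1}{35}q - \tfrac{64}{35} modulo G:
  leading term p^{2}: subtract (2p)·g_1 from 2p^{2} - \tfrac{6}{5}pq + p + \tfrac{1}{35}q - \tfrac{64}{35} → \tfrac{4}{5}pq + p + \tfrac{1}{35}q - \tfrac{64}{35}
  leading term pq: subtract (\tfrac{4}{5}q)·g_1 from \tfrac{4}{5}pq + p + \tfrac{1}{35}q - \tfrac{64}{35} → p + \tfrac{4}{5}q^{2} + \tfrac{1}{35}q - \tfrac{64}{35}
  leading term p: subtract (1)·g_1 from p + \tfrac{4}{5}q^{2} + \tfrac{1}{35}q - \tfrac{64}{35} → \tfrac{4}{5}q^{2} + \tfrac{36}{35}q - \tfrac{64}{35}
  leading term q^{2}: subtract (\tfrac{4}{5})·g_2 from \tfrac{4}{5}q^{2} + \tfrac{36}{35}q - \tfrac{64}{35} → 0
  normal form = 0.
Since the normal form is 0, h ∈ I.

The remainder on division by a Gröbner basis is unique — it is the normal form.

2p^{2} - \tfrac{6}{5}pq + p + \tfrac{1}{35}q - \tfrac{64}{35} lies in I (it reduces to 0).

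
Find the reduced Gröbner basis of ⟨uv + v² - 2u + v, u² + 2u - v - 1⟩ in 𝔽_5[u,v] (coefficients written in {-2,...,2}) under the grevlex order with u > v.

Buchberger's algorithm terminates because the ascending chain of leading-term ideals stabilizes.

f_1 = uv + v² - 2u + v, LT = uv.
f_2 = u² + 2u - v - 1, LT = u².

S(f_1,f_2): lcm = u²v. S = uv² - 2u² - uv + v² + v.
  leading term uv²: subtract (v)·f_1 from uv² - 2u² - uv + v² + v → -v³ - 2u² + uv + v
  leading term v³: no divisor's leading term divides it; move -v³ to the remainder.
  leading term u²: subtract (-2)·f_2 from -2u² + uv + v → uv - u - v - 2
  leading term uv: subtract (1)·f_1 from uv - u - v - 2 → -v² + u - 2v - 2
  leading term v²: no divisor's leading term divides it; move -v² to the remainder.
  leading term u: no divisor's leading term divides it; move u to the remainder.
  leading term v: no divisor's leading term divides it; move -2v to the remainder.
  leading term 1: no divisor's leading term divides it; move -2 to the remainder.
  remainder -v³ - v² + u - 2v - 2 ≠ 0; add g_3 = -v³ - v² + u - 2v - 2 to the basis.

The other S-polynomials (S(f_1,g_3), S(f_2,g_3)) all reduce to 0 modulo the current basis, so we have a Gröbner basis.

G = {v³ + v² - u + 2v + 2, u² + 2u - v - 1, uv + v² - 2u + v}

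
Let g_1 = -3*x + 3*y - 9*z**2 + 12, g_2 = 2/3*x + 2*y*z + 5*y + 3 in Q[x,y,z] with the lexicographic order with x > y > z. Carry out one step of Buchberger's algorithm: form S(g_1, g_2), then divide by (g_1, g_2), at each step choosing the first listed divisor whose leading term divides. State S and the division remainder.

lcm(LM(g_1), LM(g_2)) = x.
S = (lcm/LT(g_1))·g_1 − (lcm/LT(g_2))·g_2 = -3*y*z - 17/2*y + 3*z**2 - 17/2.
Reduce S modulo (g_1, g_2) in that order:
  leading term y*z: no divisor's leading term divides it; move -3*y*z to the remainder.
  leading term y: no divisor's leading term divides it; move -17/2*y to the remainder.
  leading term z**2: no divisor's leading term divides it; move 3*z**2 to the remainder.
  leading term 1: no divisor's leading term divides it; move -17/2 to the remainder.
The remainder -3*y*z - 17/2*y + 3*z**2 - 17/2 is nonzero, so it would be added as the next basis element.

S(g_1, g_2) = -3*y*z - 17/2*y + 3*z**2 - 17/2; remainder on division = -3*y*z - 17/2*y + 3*z**2 - 17/2.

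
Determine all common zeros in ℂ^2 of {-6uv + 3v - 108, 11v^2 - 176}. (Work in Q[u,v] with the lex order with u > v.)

Compute a lex Gröbner basis by Buchberger's algorithm.
f_1 = -6uv + 3v - 108, LT = uv.
f_2 = 11v^2 - 176, LT = v^2.

S(f_1,f_2): lcm = uv^2. S = 16u - 1/2v^2 + 18v.
  leading term u: no divisor's leading term divides it; move 16u to the remainder.
  leading term v^2: subtract (-1/22)·f_2 from -1/2v^2 + 18v → 18v - 8
  leading term v: no divisor's leading term divides it; move 18v to the remainder.
  leading term 1: no divisor's leading term divides it; move -8 to the remainder.
  remainder 16u + 18v - 8 ≠ 0; add h_3 = 16u + 18v - 8 to the basis.

The other S-polynomials (S(f_1,h_3), S(f_2,h_3)) all reduce to 0 modulo the current basis, so we have a Gröbner basis.
Inter-reduce: drop elements whose leading term is divisible by another's, tail-reduce, and make monic.
Reduced Gröbner basis: {u + 9/8v - 1/2, v^2 - 16}.

Since the basis is lex-ordered, v^2 - 16 is univariate in v. Its roots are {-4, 4}. Back-substituting each root into the other basis elements fixes the other coordinates.
  v = -4: the earlier basis element becomes u - 5 = 0, giving u = 5 — point (5, -4).
  v = 4: the earlier basis element becomes u + 4 = 0, giving u = -4 — point (-4, 4).
Check: every point annihilates each of the original generators.

{(5, -4), (-4, 4)}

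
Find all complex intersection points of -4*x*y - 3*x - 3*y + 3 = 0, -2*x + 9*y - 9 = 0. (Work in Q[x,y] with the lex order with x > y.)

Compute a lex Gröbner basis by Buchberger's algorithm.
f_1 = -4*x*y - 3*x - 3*y + 3, LT = x*y.
f_2 = -2*x + 9*y - 9, LT = x.

S(f_1,f_2): lcm = x*y. S = 3/4*x + 9/2*y**2 - 15/4*y - 3/4.
  reduce S modulo (f_1, f_2):
  remainder 9/2*y**2 - 3/8*y - 33/8 ≠ 0; add h_3 = 9/2*y**2 - 3/8*y - 33/8 to the basis.

The other S-polynomials (S(f_1,h_3), S(f_2,h_3)) all reduce to 0 modulo the current basis, so we have a Gröbner basis.
Inter-reduce: drop elements whose leading term is divisible by another's, tail-reduce, and make monic.
Reduced Gröbner basis: {x - 9/2*y + 9/2, y**2 - 1/12*y - 11/12}.

A lex Gröbner basis eliminates variables successively. Here y**2 - 1/12*y - 11/12 depends only on y, with roots {-11/12, 1}; lifting each root through the earlier basis elements recovers the full solutions.
  y = -11/12: the earlier basis element becomes x + 69/8 = 0, giving x = -69/8 — point (-69/8, -11/12).
  y = 1: the earlier basis element becomes x = 0, giving x = 0 — point (0, 1).

{(-69/8, -11/12), (0, 1)}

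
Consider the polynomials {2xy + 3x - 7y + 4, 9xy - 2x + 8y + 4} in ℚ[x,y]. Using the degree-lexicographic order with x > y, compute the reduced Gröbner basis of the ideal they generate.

f_1 = 2xy + 3x - 7y + 4, LT = xy.
f_2 = 9xy - 2x + 8y + 4, LT = xy.

S(f_1,f_2): lcm = xy. S = 31/18x - 79/18y + 14/9.
  reduce S modulo (f_1, f_2):
  remainder 31/18x - 79/18y + 14/9 ≠ 0; add g_3 = 31/18x - 79/18y + 14/9 to the basis.

S(f_1,g_3): lcm = xy. S = 79/31y² + 3/2x - 273/62y + 2.
  reduce S modulo (f_1, f_2, g_3):
  remainder 79/31y² - 18/31y + 20/31 ≠ 0; add g_4 = 79/31y² - 18/31y + 20/31 to the basis.

The other S-polynomials (S(f_2,g_3), S(f_1,g_4), S(f_2,g_4), S(g_3,g_4)) all reduce to 0 modulo the current basis, so we have a Gröbner basis.
Inter-reduce: drop elements whose leading term is divisible by another's, tail-reduce, and make monic.

G = {y² - 18/79y + 20/79, x - 79/31y + 28/31}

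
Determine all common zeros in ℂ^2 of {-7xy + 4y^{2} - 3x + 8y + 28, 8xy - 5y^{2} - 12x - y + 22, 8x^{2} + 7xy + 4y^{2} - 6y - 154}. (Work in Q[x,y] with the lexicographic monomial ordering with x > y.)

Compute a lex Gröbner basis by Buchberger's algorithm.
f_1 = -7xy - 3x + 4y^{2} + 8y + 28, LT = xy.
f_2 = 8xy - 12x - 5y^{2} - y + 22, LT = xy.
f_3 = 8x^{2} + 7xy + 4y^{2} - 6y - 154, LT = x^{2}.

S(f_1,f_2): lcm = xy. S = \tfrac{27}{14}x + \tfrac{3}{56}y^{2} - \tfrac{57}{56}y - \tfrac{27}{4}.
  leading term x: no divisor's leading term divides it; move \tfrac{27}{14}x to the remainder.
  leading term y^{2}: no divisor's leading term divides it; move \tfrac{3}{56}y^{2} to the remainder.
  leading term y: no divisor's leading term divides it; move -\tfrac{57}{56}y to the remainder.
  leading term 1: no divisor's leading term divides it; move -\tfrac{27}{4} to the remainder.
  remainder \tfrac{27}{14}x + \tfrac{3}{56}y^{2} - \tfrac{57}{56}y - \tfrac{27}{4} ≠ 0; add h_4 = \tfrac{27}{14}x + \tfrac{3}{56}y^{2} - \tfrac{57}{56}y - \tfrac{27}{4} to the basis.

S(f_1,f_3): lcm = x^{2}y. S = \tfrac{3}{7}x^{2} - \tfrac{81}{56}xy^{2} - \tfrac{8}{7}xy - 4x - \tfrac{1}{2}y^{3} + \tfrac{3}{4}y^{2} + \tfrac{77}{4}y.
  leading term x^{2}: subtract (\tfrac{3}{56})·f_3 from \tfrac{3}{7}x^{2} - \tfrac{81}{56}xy^{2} - \tfrac{8}{7}xy - 4x - \tfrac{1}{2}y^{3} + \tfrac{3}{4}y^{2} + \tfrac{77}{4}y → -\tfrac{81}{56}xy^{2} - \tfrac{85}{56}xy - 4x - \tfrac{1}{2}y^{3} + \tfrac{15}{28}y^{2} + \tfrac{137}{7}y + \tfrac{33}{4}
  leading term xy^{2}: subtract (\tfrac{81}{392}y)·f_1 from -\tfrac{81}{56}xy^{2} - \tfrac{85}{56}xy - 4x - \tfrac{1}{2}y^{3} + \tfrac{15}{28}y^{2} + \tfrac{137}{7}y + \tfrac{33}{4} → -\tfrac{44}{49}xy - 4x - \tfrac{65}{49}y^{3} - \tfrac{219}{196}y^{2} + \tfrac{193}{14}y + \tfrac{33}{4}
  leading term xy: subtract (\tfrac{44}{343})·f_1 from -\tfrac{44}{49}xy - 4x - \tfrac{65}{49}y^{3} - \tfrac{219}{196}y^{2} + \tfrac{193}{14}y + \tfrac{33}{4} → -\tfrac{1240}{343}x - \tfrac{65}{49}y^{3} - \tfrac{2237}{1372}y^{2} + \tfrac{8753}{686}y + \tfrac{913}{196}
  leading term x: subtract (-\tfrac{2480}{1323})·h_4 from -\tfrac{1240}{343}x - \tfrac{65}{49}y^{3} - \tfrac{2237}{1372}y^{2} + \tfrac{8753}{686}y + \tfrac{913}{196} → -\tfrac{65}{49}y^{3} - \tfrac{2699}{1764}y^{2} + \tfrac{9571}{882}y - \tfrac{1567}{196}
  leading term y^{3}: no divisor's leading term divides it; move -\tfrac{65}{49}y^{3} to the remainder.
  leading term y^{2}: no divisor's leading term divides it; move -\tfrac{2699}{1764}y^{2} to the remainder.
  leading term y: no divisor's leading term divides it; move \tfrac{9571}{882}y to the remainder.
  leading term 1: no divisor's leading term divides it; move -\tfrac{1567}{196} to the remainder.
  remainder -\tfrac{65}{49}y^{3} - \tfrac{2699}{1764}y^{2} + \tfrac{9571}{882}y - \tfrac{1567}{196} ≠ 0; add h_5 = -\tfrac{65}{49}y^{3} - \tfrac{2699}{1764}y^{2} + \tfrac{9571}{882}y - \tfrac{1567}{196} to the basis.

S(f_2,f_3): lcm = x^{2}y. S = -\tfrac{3}{2}x^{2} - \tfrac{3}{2}xy^{2} - \tfrac{1}{8}xy + \tfrac{11}{4}x - \tfrac{1}{2}y^{3} + \tfrac{3}{4}y^{2} + \tfrac{77}{4}y.
  leading term x^{2}: subtract (-\tfrac{3}{16})·f_3 from -\tfrac{3}{2}x^{2} - \tfrac{3}{2}xy^{2} - \tfrac{1}{8}xy + \tfrac{11}{4}x - \tfrac{1}{2}y^{3} + \tfrac{3}{4}y^{2} + \tfrac{77}{4}y → -\tfrac{3}{2}xy^{2} + \tfrac{19}{16}xy + \tfrac{11}{4}x - \tfrac{1}{2}y^{3} + \tfrac{3}{2}y^{2} + \tfrac{145}{8}y - \tfrac{231}{8}
  leading term xy^{2}: subtract (\tfrac{3}{14}y)·f_1 from -\tfrac{3}{2}xy^{2} + \tfrac{19}{16}xy + \tfrac{11}{4}x - \tfrac{1}{2}y^{3} + \tfrac{3}{2}y^{2} + \tfrac{145}{8}y - \tfrac{231}{8} → \tfrac{205}{112}xy + \tfrac{11}{4}x - \tfrac{19}{14}y^{3} - \tfrac{3}{14}y^{2} + \tfrac{97}{8}y - \tfrac{231}{8}
  leading term xy: subtract (-\tfrac{205}{784})·f_1 from \tfrac{205}{112}xy + \tfrac{11}{4}x - \tfrac{19}{14}y^{3} - \tfrac{3}{14}y^{2} + \tfrac{97}{8}y - \tfrac{231}{8} → \tfrac{1541}{784}x - \tfrac{19}{14}y^{3} + \tfrac{163}{196}y^{2} + \tfrac{5573}{392}y - \tfrac{1207}{56}
  leading term x: subtract (\tfrac{1541}{1512})·h_4 from \tfrac{1541}{784}x - \tfrac{19}{14}y^{3} + \tfrac{163}{196}y^{2} + \tfrac{5573}{392}y - \tfrac{1207}{56} → -\tfrac{19}{14}y^{3} + \tfrac{3133}{4032}y^{2} + \tfrac{61505}{4032}y - \tfrac{3287}{224}
  leading term y^{3}: subtract (\tfrac{133}{130})·h_5 from -\tfrac{19}{14}y^{3} + \tfrac{3133}{4032}y^{2} + \tfrac{61505}{4032}y - \tfrac{3287}{224} → \tfrac{29233}{12480}y^{2} + \tfrac{51821}{12480}y - \tfrac{13509}{2080}
  leading term y^{2}: no divisor's leading term divides it; move \tfrac{29233}{12480}y^{2} to the remainder.
  leading term y: no divisor's leading term divides it; move \tfrac{51821}{12480}y to the remainder.
  leading term 1: no divisor's leading term divides it; move -\tfrac{13509}{2080} to the remainder.
  remainder \tfrac{29233}{12480}y^{2} + \tfrac{51821}{12480}y - \tfrac{13509}{2080} ≠ 0; add h_6 = \tfrac{29233}{12480}y^{2} + \tfrac{51821}{12480}y - \tfrac{13509}{2080} to the basis.

S(f_1,h_4): lcm = xy. S = \tfrac{3}{7}x - \tfrac{1}{36}y^{3} - \tfrac{11}{252}y^{2} + \tfrac{33}{14}y - 4.
  leading term x: subtract (\tfrac{2}{9})·h_4 from \tfrac{3}{7}x - \tfrac{1}{36}y^{3} - \tfrac{11}{252}y^{2} + \tfrac{33}{14}y - 4 → -\tfrac{1}{36}y^{3} - \tfrac{1}{18}y^{2} + \tfrac{31}{12}y - \tfrac{5}{2}
  leading term y^{3}: subtract (\tfrac{49}{2340})·h_5 from -\tfrac{1}{36}y^{3} - \tfrac{1}{18}y^{2} + \tfrac{31}{12}y - \tfrac{5}{2} → -\tfrac{1981}{84240}y^{2} + \tfrac{99239}{42120}y - \tfrac{21833}{9360}
  leading term y^{2}: subtract (-\tfrac{7924}{789291})·h_6 from -\tfrac{1981}{84240}y^{2} + \tfrac{99239}{42120}y - \tfrac{21833}{9360} → \tfrac{10093615}{4209552}y - \tfrac{10093615}{4209552}
  leading term y: no divisor's leading term divides it; move \tfrac{10093615}{4209552}y to the remainder.
  leading term 1: no divisor's leading term divides it; move -\tfrac{10093615}{4209552} to the remainder.
  remainder \tfrac{10093615}{4209552}y - \tfrac{10093615}{4209552} ≠ 0; add h_7 = \tfrac{10093615}{4209552}y - \tfrac{10093615}{4209552} to the basis.

The other S-polynomials (S(f_2,h_4), S(f_3,h_4), S(f_1,h_5), S(f_2,h_5), S(f_3,h_5), S(h_4,h_5), S(f_1,h_6), S(f_2,h_6), S(f_3,h_6), S(h_4,h_6), S(h_5,h_6), S(f_1,h_7), S(f_2,h_7), S(f_3,h_7), S(h_4,h_7), S(h_5,h_7), S(h_6,h_7)) all reduce to 0 modulo the current basis, so we have a Gröbner basis.
Inter-reduce: drop elements whose leading term is divisible by another's, tail-reduce, and make monic.
Reduced Gröbner basis: {x - 4, y - 1}.

The lex basis is triangular: the last element involves only y. Solving y - 1 = 0 gives y ∈ {1}; substituting each value into the earlier elements determines the remaining variables.
  y = 1: the earlier basis element becomes x - 4 = 0, giving x = 4 — point (4, 1).

{(4, 1)}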